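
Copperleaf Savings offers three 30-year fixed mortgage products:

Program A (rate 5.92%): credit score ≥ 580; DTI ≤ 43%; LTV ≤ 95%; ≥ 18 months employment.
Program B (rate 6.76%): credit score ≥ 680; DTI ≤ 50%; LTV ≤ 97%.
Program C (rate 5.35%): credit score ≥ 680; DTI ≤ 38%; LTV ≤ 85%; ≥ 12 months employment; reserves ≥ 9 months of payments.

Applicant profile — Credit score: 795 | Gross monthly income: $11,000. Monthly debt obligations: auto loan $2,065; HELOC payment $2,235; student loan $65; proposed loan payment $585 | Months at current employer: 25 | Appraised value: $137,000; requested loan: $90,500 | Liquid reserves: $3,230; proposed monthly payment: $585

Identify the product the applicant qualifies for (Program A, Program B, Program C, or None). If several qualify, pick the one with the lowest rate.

Program B

Total debts = (2,065 + 2,235 + 65 + 585) = 4,950; DTI = 4,950/11,000 = 45%.
LTV = 90,500/137,000 = 66.1%.
Reserves = 3,230/585 = 5.5 months.
Program A: score 795 ≥ 580; DTI 45% > 43%; LTV 66.1% ≤ 95%; employment 25 ≥ 18 mo → does not qualify.
Program B: score 795 ≥ 680; DTI 45% ≤ 50%; LTV 66.1% ≤ 97% → qualifies.
Program C: score 795 ≥ 680; DTI 45% > 38%; LTV 66.1% ≤ 85%; employment 25 ≥ 12 mo; reserves 5.5 < 9 mo → does not qualify.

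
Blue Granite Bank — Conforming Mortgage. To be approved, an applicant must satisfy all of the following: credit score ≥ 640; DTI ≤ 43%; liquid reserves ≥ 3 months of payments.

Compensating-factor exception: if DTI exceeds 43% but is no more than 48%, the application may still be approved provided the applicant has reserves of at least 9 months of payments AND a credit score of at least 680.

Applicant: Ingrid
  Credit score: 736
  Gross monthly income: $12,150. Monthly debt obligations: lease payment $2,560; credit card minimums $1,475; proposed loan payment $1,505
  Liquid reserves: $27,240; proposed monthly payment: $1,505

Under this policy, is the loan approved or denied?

Credit score 736 ≥ 640 (meets base)
Total debts = (2,560 + 1,475 + 1,505) = 5,540. DTI = 5,540/12,150 = 45.6% > 43% — standard DTI limit exceeded.
Reserves: 27,240 ÷ 1,505 = 18.1 months (meets 3-month minimum)
45.6% falls in the override range (43%–48%), so the compensating-factor test applies.
Override check — reserves: 18.1 mo (ok); score: 736 (ok).
Both override conditions satisfied; DTI exception granted.

Approved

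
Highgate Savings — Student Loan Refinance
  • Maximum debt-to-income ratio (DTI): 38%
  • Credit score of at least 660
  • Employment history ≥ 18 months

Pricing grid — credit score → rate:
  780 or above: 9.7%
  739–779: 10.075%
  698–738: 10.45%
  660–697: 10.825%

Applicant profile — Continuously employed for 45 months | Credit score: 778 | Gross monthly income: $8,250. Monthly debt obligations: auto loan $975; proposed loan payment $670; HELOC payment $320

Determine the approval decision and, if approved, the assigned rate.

Credit score 778 ≥ 660 (meets minimum)
Total monthly debts = (975 + 670 + 320) = 1,965. DTI = 1,965/8,250 = 23.8% ≤ 38%
Employment 45 ≥ 18 months
All requirements met. Score 778 falls in the 739–779 tier → 10.075%.

Approved at 10.075%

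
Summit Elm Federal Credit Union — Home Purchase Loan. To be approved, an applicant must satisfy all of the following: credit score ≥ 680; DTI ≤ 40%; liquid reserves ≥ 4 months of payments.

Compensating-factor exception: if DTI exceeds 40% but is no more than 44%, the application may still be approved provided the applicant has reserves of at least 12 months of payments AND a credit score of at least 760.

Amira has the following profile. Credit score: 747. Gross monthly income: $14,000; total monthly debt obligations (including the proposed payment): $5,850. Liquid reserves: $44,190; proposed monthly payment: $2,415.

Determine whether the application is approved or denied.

Credit score 747 ≥ 680 (meets base)
DTI = 5,850/14,000 = 41.8% > 40% — standard DTI limit exceeded.
Reserves = 44,190/2,415 = 18.3 months ≥ 4
DTI 41.8% is within the 40%–44% exception band; checking compensating factors.
Override check — reserves: 18.3 mo (ok); score: 747 (below 760).
Compensating-factor requirement not fully met.

Denied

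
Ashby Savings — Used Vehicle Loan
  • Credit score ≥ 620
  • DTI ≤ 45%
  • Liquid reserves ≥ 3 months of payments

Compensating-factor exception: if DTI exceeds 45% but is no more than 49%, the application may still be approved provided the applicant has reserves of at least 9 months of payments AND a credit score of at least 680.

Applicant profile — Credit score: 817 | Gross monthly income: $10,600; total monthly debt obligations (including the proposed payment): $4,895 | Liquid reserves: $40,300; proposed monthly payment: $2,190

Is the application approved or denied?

Credit score 817 ≥ 620 (meets base)
DTI = 4,895/10,600 = 46.2% > 45% — standard DTI limit exceeded.
Reserves = 40,300/2,190 = 18.4 months ≥ 3
46.2% falls in the override range (45%–49%), so the compensating-factor test applies.
Reserves 18.4 ≥ 9 months; credit score 817 ≥ 680.
Both compensating conditions met → exception applies.

Approved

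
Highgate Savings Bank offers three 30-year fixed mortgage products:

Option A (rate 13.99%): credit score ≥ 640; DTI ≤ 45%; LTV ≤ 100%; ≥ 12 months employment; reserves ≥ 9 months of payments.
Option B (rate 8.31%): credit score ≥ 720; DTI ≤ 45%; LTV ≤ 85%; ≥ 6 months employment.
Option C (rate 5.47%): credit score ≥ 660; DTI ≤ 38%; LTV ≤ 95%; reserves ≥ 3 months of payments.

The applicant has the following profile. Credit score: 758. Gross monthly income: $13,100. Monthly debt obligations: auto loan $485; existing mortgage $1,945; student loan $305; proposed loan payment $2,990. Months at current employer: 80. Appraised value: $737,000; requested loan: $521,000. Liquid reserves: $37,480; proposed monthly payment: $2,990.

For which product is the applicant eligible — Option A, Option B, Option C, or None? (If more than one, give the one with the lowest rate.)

Option B

Total debts = (485 + 1,945 + 305 + 2,990) = 5,725; DTI = 5,725/13,100 = 43.7%.
LTV = 521,000/737,000 = 70.7%.
Reserves = 37,480/2,990 = 12.5 months.
Option A: score 758 ≥ 640; DTI 43.7% ≤ 45%; LTV 70.7% ≤ 100%; employment 80 ≥ 12 mo; reserves 12.5 ≥ 9 mo → qualifies.
Option B: score 758 ≥ 720; DTI 43.7% ≤ 45%; LTV 70.7% ≤ 85%; employment 80 ≥ 6 mo → qualifies.
Option C: score 758 ≥ 660; DTI 43.7% > 38%; LTV 70.7% ≤ 95%; reserves 12.5 ≥ 3 mo → does not qualify.
Qualifying: Option A, Option B. Lowest rate is 8.31% → Option B.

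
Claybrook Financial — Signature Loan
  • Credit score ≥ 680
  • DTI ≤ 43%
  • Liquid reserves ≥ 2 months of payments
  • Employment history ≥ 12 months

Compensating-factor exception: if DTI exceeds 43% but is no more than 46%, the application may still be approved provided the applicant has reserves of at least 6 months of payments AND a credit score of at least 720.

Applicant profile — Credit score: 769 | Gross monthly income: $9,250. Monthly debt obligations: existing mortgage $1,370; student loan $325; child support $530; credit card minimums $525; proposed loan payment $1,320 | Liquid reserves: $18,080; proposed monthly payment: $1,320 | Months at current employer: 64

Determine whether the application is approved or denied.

Approved

Credit score 769 ≥ 680 (meets base)
Total debts = (1,370 + 325 + 530 + 525 + 1,320) = 4,070. DTI = 4,070/9,250 = 44% > 43% — standard DTI limit exceeded.
Liquid reserves cover 18,080/1,320 = 13.7 months — ≥ 2 required
Employment 64 ≥ 12 months
DTI 44% is within the 43%–46% exception band; checking compensating factors.
Reserves 13.7 ≥ 6 months; credit score 769 ≥ 720.
Both override conditions satisfied; DTI exception granted.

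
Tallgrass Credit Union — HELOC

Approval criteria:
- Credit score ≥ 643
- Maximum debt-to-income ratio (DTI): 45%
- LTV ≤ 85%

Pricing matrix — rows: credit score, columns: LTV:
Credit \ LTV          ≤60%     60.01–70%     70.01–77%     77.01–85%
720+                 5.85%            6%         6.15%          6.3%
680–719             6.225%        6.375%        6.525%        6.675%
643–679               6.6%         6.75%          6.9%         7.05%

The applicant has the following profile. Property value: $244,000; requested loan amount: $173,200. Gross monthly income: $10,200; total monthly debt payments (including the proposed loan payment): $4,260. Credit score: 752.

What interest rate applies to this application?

Credit score 752 ≥ 643; DTI = 4,260/10,200 = 41.8% ≤ 45%
LTV = 173,200/244,000 = 71% ≤ 85%
Credit 752 → row 720+; LTV 71% → column 70.01–77%. Grid cell → 6.15%.

6.15%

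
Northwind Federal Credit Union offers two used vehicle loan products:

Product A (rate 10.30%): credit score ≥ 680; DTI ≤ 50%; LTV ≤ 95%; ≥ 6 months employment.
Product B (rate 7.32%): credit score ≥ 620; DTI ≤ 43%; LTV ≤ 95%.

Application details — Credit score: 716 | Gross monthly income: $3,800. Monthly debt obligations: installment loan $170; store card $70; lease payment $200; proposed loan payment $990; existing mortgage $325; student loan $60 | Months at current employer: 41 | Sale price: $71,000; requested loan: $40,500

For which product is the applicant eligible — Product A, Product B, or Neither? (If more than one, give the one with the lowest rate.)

Total debts = (170 + 70 + 200 + 990 + 325 + 60) = 1,815; DTI = 1,815/3,800 = 47.8%.
LTV = 40,500/71,000 = 57%.
Product A: score 716 ≥ 680; DTI 47.8% ≤ 50%; LTV 57% ≤ 95%; employment 41 ≥ 6 mo → qualifies.
Product B: score 716 ≥ 620; DTI 47.8% > 43%; LTV 57% ≤ 95% → does not qualify.

Product A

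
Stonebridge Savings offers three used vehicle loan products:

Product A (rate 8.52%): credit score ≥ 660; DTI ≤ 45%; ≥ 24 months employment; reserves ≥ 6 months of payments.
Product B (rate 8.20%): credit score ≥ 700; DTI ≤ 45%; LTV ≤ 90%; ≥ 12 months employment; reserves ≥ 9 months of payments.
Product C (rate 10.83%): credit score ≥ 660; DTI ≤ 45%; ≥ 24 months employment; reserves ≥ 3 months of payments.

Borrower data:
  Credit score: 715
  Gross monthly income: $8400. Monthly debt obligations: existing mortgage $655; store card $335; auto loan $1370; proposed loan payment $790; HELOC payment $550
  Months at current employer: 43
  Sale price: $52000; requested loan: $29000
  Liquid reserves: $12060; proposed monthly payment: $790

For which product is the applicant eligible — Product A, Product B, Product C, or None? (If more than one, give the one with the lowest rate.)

Product B

Total debts = (655 + 335 + 1,370 + 790 + 550) = 3,700; DTI = 3,700/8,400 = 44%.
LTV = 29,000/52,000 = 55.8%.
Reserves = 12,060/790 = 15.3 months.
Product A: score 715 ≥ 660; DTI 44% ≤ 45%; employment 43 ≥ 24 mo; reserves 15.3 ≥ 6 mo → qualifies.
Product B: score 715 ≥ 700; DTI 44% ≤ 45%; LTV 55.8% ≤ 90%; employment 43 ≥ 12 mo; reserves 15.3 ≥ 9 mo → qualifies.
Product C: score 715 ≥ 660; DTI 44% ≤ 45%; employment 43 ≥ 24 mo; reserves 15.3 ≥ 3 mo → qualifies.
Qualifying: Product A, Product B, Product C. Lowest rate is 8.20% → Product B.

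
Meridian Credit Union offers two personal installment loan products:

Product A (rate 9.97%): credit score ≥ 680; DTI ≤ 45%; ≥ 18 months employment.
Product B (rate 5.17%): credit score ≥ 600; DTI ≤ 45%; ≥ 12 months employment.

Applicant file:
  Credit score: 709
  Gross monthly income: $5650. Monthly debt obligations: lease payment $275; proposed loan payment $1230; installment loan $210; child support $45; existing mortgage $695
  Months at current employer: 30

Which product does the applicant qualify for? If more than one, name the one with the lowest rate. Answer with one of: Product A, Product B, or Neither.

Product B

Total debts = (275 + 1,230 + 210 + 45 + 695) = 2,455; DTI = 2,455/5,650 = 43.5%.
Product A: score 709 ≥ 680; DTI 43.5% ≤ 45%; employment 30 ≥ 18 mo → qualifies.
Product B: score 709 ≥ 600; DTI 43.5% ≤ 45%; employment 30 ≥ 12 mo → qualifies.
Qualifying: Product A, Product B. Lowest rate is 5.17% → Product B.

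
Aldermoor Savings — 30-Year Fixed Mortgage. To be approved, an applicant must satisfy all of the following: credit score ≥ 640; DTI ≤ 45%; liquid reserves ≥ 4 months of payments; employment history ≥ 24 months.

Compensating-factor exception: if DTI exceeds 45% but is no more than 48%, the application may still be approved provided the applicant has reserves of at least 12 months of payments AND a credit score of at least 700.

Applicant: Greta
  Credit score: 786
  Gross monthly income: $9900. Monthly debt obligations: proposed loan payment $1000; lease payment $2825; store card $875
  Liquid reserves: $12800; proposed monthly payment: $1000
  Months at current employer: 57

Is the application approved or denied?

Approved

Credit score 786 ≥ 640 (meets base)
Total debts = (1,000 + 2,825 + 875) = 4,700. DTI: 4,700 ÷ 9,900 = 47.5%, over the 45% base limit.
Liquid reserves cover 12,800/1,000 = 12.8 months — ≥ 4 required
Employment 57 ≥ 24 months
47.5% falls in the override range (45%–48%), so the compensating-factor test applies.
Override check — reserves: 12.8 mo (ok); score: 786 (ok).
Both override conditions satisfied; DTI exception granted.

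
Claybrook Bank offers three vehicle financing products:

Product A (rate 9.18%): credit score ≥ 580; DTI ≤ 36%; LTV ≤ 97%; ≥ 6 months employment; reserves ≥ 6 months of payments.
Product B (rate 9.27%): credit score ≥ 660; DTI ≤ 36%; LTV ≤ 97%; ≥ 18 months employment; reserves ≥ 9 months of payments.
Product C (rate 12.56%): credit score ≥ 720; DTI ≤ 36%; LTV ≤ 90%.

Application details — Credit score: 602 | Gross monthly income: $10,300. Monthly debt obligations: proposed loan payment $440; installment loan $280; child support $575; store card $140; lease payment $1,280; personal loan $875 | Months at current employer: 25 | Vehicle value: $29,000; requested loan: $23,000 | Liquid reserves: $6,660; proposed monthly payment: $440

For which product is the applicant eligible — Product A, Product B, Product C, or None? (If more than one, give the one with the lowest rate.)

Total debts = (440 + 280 + 575 + 140 + 1,280 + 875) = 3,590; DTI = 3,590/10,300 = 34.9%.
LTV = 23,000/29,000 = 79.3%.
Reserves = 6,660/440 = 15.1 months.
Product A: score 602 ≥ 580; DTI 34.9% ≤ 36%; LTV 79.3% ≤ 97%; employment 25 ≥ 6 mo; reserves 15.1 ≥ 6 mo → qualifies.
Product B: score 602 < 660; DTI 34.9% ≤ 36%; LTV 79.3% ≤ 97%; employment 25 ≥ 18 mo; reserves 15.1 ≥ 9 mo → does not qualify.
Product C: score 602 < 720; DTI 34.9% ≤ 36%; LTV 79.3% ≤ 90% → does not qualify.

Product A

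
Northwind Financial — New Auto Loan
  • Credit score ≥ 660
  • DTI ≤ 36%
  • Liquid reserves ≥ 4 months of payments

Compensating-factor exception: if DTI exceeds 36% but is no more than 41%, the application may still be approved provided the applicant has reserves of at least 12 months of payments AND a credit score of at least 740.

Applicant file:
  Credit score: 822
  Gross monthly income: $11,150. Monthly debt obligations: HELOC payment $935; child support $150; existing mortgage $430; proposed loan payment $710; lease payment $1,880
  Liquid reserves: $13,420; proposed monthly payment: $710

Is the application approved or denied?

Credit score 822 ≥ 660 (meets base)
Total debts = (935 + 150 + 430 + 710 + 1,880) = 4,105. DTI = 4,105/11,150 = 36.8% > 36% — standard DTI limit exceeded.
Liquid reserves cover 13,420/710 = 18.9 months — ≥ 4 required
36.8% falls in the override range (36%–41%), so the compensating-factor test applies.
Reserves 18.9 ≥ 12 months; credit score 822 ≥ 740.
Both override conditions satisfied; DTI exception granted.

Approved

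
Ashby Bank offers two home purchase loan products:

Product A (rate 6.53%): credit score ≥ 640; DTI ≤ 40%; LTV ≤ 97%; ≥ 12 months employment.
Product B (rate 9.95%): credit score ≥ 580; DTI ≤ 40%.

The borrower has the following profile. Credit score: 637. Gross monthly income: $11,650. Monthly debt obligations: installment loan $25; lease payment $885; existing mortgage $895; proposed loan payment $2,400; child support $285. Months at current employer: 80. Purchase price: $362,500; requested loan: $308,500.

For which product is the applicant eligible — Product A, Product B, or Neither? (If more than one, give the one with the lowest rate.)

Total debts = (25 + 885 + 895 + 2,400 + 285) = 4,490; DTI = 4,490/11,650 = 38.5%.
LTV = 308,500/362,500 = 85.1%.
Product A: score 637 < 640; DTI 38.5% ≤ 40%; LTV 85.1% ≤ 97%; employment 80 ≥ 12 mo → does not qualify.
Product B: score 637 ≥ 580; DTI 38.5% ≤ 40% → qualifies.

Product B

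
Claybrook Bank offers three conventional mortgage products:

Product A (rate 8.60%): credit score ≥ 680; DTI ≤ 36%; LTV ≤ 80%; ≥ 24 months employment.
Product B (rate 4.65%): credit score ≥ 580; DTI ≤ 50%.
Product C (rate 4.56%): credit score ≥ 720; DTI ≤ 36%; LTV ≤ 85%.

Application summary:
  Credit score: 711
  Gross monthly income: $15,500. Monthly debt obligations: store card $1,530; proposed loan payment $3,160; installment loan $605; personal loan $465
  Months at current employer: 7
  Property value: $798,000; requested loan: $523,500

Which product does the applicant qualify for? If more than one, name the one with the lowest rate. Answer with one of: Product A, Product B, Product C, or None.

Total debts = (1,530 + 3,160 + 605 + 465) = 5,760; DTI = 5,760/15,500 = 37.2%.
LTV = 523,500/798,000 = 65.6%.
Product A: score 711 ≥ 680; DTI 37.2% > 36%; LTV 65.6% ≤ 80%; employment 7 < 24 mo → does not qualify.
Product B: score 711 ≥ 580; DTI 37.2% ≤ 50% → qualifies.
Product C: score 711 < 720; DTI 37.2% > 36%; LTV 65.6% ≤ 85% → does not qualify.

Product B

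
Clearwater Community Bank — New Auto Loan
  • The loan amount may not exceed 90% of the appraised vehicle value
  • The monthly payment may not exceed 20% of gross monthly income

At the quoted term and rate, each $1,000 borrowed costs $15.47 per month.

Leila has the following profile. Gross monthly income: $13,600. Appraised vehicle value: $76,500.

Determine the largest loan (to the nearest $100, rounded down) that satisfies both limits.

Payment cap: 20% × $13,600 = $2,720/month.
At $15.47 per $1,000, that supports 2,720/15.47 × 1,000 ≈ $175,824 → $175,800.
LTV cap: 90% × $76,500 = $68,850 → $68,800.
Binding constraint: loan-to-value.

$68,800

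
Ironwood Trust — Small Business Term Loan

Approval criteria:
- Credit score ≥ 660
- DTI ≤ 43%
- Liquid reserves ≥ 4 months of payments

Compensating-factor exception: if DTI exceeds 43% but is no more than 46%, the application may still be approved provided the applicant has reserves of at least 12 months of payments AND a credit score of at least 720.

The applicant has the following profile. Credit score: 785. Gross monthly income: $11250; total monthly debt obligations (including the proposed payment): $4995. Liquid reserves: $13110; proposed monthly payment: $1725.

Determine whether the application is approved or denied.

Denied

Credit score 785 ≥ 660 (meets base)
DTI: 4,995 ÷ 11,250 = 44.4%, over the 43% base limit.
Reserves: 13,110 ÷ 1,725 = 7.6 months (meets 4-month minimum)
DTI 44.4% is within the 43%–46% exception band; checking compensating factors.
Reserves 7.6 < 12 months; credit score 785 ≥ 720.
Override conditions not both satisfied; exception does not apply.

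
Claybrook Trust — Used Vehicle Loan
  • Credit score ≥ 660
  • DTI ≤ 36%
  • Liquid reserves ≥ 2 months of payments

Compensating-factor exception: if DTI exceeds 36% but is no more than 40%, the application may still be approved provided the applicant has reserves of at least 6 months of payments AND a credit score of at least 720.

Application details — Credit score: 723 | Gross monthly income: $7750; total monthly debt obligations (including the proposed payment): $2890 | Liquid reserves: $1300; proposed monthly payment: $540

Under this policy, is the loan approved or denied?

Credit score 723 ≥ 660 (meets base)
DTI: 2,890 ÷ 7,750 = 37.3%, over the 36% base limit.
Reserves = 1,300/540 = 2.4 months ≥ 2
37.3% falls in the override range (36%–40%), so the compensating-factor test applies.
Override check — reserves: 2.4 mo (short of 6); score: 723 (ok).
Override conditions not both satisfied; exception does not apply.

Denied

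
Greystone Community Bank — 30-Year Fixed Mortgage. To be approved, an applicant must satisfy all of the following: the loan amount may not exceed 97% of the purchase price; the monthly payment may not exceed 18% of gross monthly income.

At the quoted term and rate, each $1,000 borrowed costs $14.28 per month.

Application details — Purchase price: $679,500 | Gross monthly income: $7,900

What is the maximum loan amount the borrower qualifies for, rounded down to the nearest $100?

Payment cap: 18% × $7,900 = $1,422/month.
At $14.28 per $1,000, that supports 1,422/14.28 × 1,000 ≈ $99,579 → $99,500.
LTV cap: 97% × $679,500 = $659,115 → $659,100.
Binding constraint: payment-to-income.

$99,500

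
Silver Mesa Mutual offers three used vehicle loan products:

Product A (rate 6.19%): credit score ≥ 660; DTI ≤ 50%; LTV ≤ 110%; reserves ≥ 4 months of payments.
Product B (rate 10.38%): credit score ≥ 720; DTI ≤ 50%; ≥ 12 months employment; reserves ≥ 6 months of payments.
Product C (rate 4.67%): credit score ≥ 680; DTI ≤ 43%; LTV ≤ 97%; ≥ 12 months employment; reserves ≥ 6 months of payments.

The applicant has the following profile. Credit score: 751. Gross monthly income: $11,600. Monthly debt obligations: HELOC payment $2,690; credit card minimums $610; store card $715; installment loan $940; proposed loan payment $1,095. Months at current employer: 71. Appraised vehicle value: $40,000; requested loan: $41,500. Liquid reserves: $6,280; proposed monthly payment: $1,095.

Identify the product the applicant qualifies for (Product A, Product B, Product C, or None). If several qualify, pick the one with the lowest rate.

Total debts = (2,690 + 610 + 715 + 940 + 1,095) = 6,050; DTI = 6,050/11,600 = 52.2%.
LTV = 41,500/40,000 = 103.8%.
Reserves = 6,280/1,095 = 5.7 months.
Product A: score 751 ≥ 660; DTI 52.2% > 50%; LTV 103.8% ≤ 110%; reserves 5.7 ≥ 4 mo → does not qualify.
Product B: score 751 ≥ 720; DTI 52.2% > 50%; employment 71 ≥ 12 mo; reserves 5.7 < 6 mo → does not qualify.
Product C: score 751 ≥ 680; DTI 52.2% > 43%; LTV 103.8% > 97%; employment 71 ≥ 12 mo; reserves 5.7 < 6 mo → does not qualify.

None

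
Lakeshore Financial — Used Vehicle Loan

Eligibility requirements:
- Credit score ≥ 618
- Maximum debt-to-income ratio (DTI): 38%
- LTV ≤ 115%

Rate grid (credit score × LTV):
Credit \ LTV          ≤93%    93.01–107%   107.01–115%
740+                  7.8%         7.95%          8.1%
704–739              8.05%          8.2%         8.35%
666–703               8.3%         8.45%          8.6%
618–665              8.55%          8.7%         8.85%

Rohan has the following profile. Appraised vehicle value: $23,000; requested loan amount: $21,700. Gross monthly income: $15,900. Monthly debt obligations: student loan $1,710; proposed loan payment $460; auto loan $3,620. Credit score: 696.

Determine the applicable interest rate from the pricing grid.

Credit score 696 ≥ 618; Total monthly debts = (1,710 + 460 + 3,620) = 5,790. DTI = 5,790/15,900 = 36.4% ≤ 38%
Loan-to-value = 21,700/23,000 = 94.3% — pass (115% max)
Credit 696 → row 666–703; LTV 94.3% → column 93.01–107%. Grid cell → 8.45%.

8.45%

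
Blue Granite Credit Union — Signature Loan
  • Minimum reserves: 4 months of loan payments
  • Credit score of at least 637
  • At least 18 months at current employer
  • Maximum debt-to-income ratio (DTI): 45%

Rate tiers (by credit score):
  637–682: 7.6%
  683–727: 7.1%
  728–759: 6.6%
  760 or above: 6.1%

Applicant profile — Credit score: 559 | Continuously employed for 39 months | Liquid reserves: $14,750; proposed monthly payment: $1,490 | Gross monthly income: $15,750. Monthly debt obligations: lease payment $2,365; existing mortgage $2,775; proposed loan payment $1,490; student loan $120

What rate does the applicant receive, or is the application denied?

Denied

Credit score 559 < 637 (below minimum)
Employment 39 ≥ 18 months
Total monthly debts = (2,365 + 2,775 + 1,490 + 120) = 6,750. Debt-to-income = 6,750/15,750 = 42.9% — meets 45% limit
Reserves: 14,750 ÷ 1,490 = 9.9 months (meets 4-month minimum)
Not all requirements met → denied.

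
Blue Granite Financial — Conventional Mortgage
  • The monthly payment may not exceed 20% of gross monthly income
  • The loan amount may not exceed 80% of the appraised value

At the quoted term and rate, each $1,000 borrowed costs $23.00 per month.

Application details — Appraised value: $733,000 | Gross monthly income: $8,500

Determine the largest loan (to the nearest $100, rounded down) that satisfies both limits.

Payment cap: 20% × $8,500 = $1,700/month.
At $23.00 per $1,000, that supports 1,700/23.00 × 1,000 ≈ $73,913 → $73,900.
LTV cap: 80% × $733,000 = $586,400 → $586,400.
Binding constraint: payment-to-income.

$73,900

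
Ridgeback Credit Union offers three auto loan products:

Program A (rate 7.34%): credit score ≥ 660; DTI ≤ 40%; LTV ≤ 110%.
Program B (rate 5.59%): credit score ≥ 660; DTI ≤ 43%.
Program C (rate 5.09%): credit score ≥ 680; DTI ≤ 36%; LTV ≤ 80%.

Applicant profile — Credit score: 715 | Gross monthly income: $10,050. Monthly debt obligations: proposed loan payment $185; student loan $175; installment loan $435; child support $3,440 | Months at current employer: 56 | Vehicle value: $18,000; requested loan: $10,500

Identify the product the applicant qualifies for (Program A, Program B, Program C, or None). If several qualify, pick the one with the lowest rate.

Total debts = (185 + 175 + 435 + 3,440) = 4,235; DTI = 4,235/10,050 = 42.1%.
LTV = 10,500/18,000 = 58.3%.
Program A: score 715 ≥ 660; DTI 42.1% > 40%; LTV 58.3% ≤ 110% → does not qualify.
Program B: score 715 ≥ 660; DTI 42.1% ≤ 43% → qualifies.
Program C: score 715 ≥ 680; DTI 42.1% > 36%; LTV 58.3% ≤ 80% → does not qualify.

Program B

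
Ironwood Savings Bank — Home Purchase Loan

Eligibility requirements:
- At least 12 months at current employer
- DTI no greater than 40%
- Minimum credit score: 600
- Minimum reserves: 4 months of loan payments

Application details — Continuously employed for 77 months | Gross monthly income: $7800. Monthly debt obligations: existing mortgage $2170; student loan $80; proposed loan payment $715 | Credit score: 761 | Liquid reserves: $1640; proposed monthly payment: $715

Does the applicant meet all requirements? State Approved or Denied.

Denied

Employment 77 ≥ 12 months
Total monthly debts = (2,170 + 80 + 715) = 2,965. DTI = 2,965/7,800 = 38% ≤ 40%
Credit score 761 ≥ 600 (meets)
Liquid reserves cover 1,640/715 = 2.3 months — < 4 required
Fails on reserves.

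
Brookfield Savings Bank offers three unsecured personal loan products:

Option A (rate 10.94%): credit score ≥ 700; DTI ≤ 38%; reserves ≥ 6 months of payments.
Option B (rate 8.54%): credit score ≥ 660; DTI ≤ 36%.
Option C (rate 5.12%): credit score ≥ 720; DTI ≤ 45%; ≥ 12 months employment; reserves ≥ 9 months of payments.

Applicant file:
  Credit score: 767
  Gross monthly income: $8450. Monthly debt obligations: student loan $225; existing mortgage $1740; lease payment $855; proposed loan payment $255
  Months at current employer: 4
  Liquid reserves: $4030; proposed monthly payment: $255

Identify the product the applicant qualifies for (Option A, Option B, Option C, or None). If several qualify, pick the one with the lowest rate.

Option A

Total debts = (225 + 1,740 + 855 + 255) = 3,075; DTI = 3,075/8,450 = 36.4%.
Reserves = 4,030/255 = 15.8 months.
Option A: score 767 ≥ 700; DTI 36.4% ≤ 38%; reserves 15.8 ≥ 6 mo → qualifies.
Option B: score 767 ≥ 660; DTI 36.4% > 36% → does not qualify.
Option C: score 767 ≥ 720; DTI 36.4% ≤ 45%; employment 4 < 12 mo; reserves 15.8 ≥ 9 mo → does not qualify.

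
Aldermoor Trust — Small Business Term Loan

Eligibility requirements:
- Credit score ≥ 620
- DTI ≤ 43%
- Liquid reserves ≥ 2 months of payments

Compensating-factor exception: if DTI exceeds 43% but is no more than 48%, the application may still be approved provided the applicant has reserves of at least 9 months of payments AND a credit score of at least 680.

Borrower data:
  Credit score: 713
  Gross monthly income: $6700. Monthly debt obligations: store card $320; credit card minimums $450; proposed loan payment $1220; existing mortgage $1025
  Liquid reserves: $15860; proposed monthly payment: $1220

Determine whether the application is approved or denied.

Credit score 713 ≥ 620 (meets base)
Total debts = (320 + 450 + 1,220 + 1,025) = 3,015. DTI: 3,015 ÷ 6,700 = 45%, over the 43% base limit.
Reserves: 15,860 ÷ 1,220 = 13.0 months (meets 2-month minimum)
45% falls in the override range (43%–48%), so the compensating-factor test applies.
Override check — reserves: 13.0 mo (ok); score: 713 (ok).
Both compensating conditions met → exception applies.

Approved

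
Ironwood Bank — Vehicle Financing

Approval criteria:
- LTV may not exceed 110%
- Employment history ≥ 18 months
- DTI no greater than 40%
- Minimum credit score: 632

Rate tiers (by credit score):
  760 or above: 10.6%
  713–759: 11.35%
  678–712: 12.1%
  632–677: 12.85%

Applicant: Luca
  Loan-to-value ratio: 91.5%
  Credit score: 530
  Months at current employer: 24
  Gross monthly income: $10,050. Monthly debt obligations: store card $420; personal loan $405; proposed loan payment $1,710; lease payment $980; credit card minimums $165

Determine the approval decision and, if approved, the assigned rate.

Denied

Credit score 530 < 632 (below minimum)
Employment 24 ≥ 18 months
LTV 91.5% ≤ 110%
Total monthly debts = (420 + 405 + 1,710 + 980 + 165) = 3,680. DTI = 3,680/10,050 = 36.6% ≤ 40%
Not all requirements met → denied.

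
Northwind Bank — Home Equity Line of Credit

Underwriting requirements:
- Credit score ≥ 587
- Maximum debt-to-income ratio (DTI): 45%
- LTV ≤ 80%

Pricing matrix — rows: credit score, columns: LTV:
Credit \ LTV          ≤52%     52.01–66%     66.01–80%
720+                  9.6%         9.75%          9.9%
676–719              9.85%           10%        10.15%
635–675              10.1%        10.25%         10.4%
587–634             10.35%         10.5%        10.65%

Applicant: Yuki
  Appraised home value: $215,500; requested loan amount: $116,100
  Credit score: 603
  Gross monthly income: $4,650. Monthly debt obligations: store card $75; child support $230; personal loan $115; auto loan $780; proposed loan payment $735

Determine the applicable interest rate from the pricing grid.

10.5%

Credit score 603 ≥ 587; Total monthly debts = (75 + 230 + 115 + 780 + 735) = 1,935. DTI = 1,935/4,650 = 41.6% ≤ 45%
LTV = 116,100/215,500 = 53.9% ≤ 80%
Score 603 is in the 587–634 band; LTV 53.9% is in the 52.01–66% band → 10.5%.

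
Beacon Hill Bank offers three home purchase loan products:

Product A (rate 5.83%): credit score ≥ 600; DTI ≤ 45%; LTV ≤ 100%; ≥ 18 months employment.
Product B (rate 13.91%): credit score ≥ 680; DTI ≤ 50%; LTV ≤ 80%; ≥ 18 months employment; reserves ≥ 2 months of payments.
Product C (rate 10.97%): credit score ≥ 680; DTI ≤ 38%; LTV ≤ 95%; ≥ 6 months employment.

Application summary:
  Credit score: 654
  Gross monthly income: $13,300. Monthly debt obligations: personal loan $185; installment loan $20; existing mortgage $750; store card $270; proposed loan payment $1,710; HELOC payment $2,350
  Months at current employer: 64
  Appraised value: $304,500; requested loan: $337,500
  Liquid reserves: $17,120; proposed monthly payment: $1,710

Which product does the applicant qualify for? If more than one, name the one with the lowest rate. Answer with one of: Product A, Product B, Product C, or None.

Total debts = (185 + 20 + 750 + 270 + 1,710 + 2,350) = 5,285; DTI = 5,285/13,300 = 39.7%.
LTV = 337,500/304,500 = 110.8%.
Reserves = 17,120/1,710 = 10.0 months.
Product A: score 654 ≥ 600; DTI 39.7% ≤ 45%; LTV 110.8% > 100%; employment 64 ≥ 18 mo → does not qualify.
Product B: score 654 < 680; DTI 39.7% ≤ 50%; LTV 110.8% > 80%; employment 64 ≥ 18 mo; reserves 10.0 ≥ 2 mo → does not qualify.
Product C: score 654 < 680; DTI 39.7% > 38%; LTV 110.8% > 95%; employment 64 ≥ 6 mo → does not qualify.

None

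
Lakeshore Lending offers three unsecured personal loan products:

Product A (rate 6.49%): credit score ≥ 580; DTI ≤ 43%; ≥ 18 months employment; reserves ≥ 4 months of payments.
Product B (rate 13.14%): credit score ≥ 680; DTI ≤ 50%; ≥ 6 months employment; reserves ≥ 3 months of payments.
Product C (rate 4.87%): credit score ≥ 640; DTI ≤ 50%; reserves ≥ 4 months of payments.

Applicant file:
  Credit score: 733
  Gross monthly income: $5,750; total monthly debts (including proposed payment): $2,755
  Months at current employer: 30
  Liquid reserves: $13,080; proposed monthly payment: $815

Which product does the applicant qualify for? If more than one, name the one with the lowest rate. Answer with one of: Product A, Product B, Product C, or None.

Product C

DTI = 2,755/5,750 = 47.9%.
Reserves = 13,080/815 = 16.0 months.
Product A: score 733 ≥ 580; DTI 47.9% > 43%; employment 30 ≥ 18 mo; reserves 16.0 ≥ 4 mo → does not qualify.
Product B: score 733 ≥ 680; DTI 47.9% ≤ 50%; employment 30 ≥ 6 mo; reserves 16.0 ≥ 3 mo → qualifies.
Product C: score 733 ≥ 640; DTI 47.9% ≤ 50%; reserves 16.0 ≥ 4 mo → qualifies.
Qualifying: Product B, Product C. Lowest rate is 4.87% → Product C.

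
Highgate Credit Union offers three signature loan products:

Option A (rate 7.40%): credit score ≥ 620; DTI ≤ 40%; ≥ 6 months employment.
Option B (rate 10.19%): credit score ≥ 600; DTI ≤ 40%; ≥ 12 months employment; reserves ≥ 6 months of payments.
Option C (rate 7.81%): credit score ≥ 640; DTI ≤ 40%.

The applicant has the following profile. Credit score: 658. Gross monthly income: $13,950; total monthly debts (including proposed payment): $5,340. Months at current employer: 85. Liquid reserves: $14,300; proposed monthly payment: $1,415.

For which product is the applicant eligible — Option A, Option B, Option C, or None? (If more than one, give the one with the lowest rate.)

DTI = 5,340/13,950 = 38.3%.
Reserves = 14,300/1,415 = 10.1 months.
Option A: score 658 ≥ 620; DTI 38.3% ≤ 40%; employment 85 ≥ 6 mo → qualifies.
Option B: score 658 ≥ 600; DTI 38.3% ≤ 40%; employment 85 ≥ 12 mo; reserves 10.1 ≥ 6 mo → qualifies.
Option C: score 658 ≥ 640; DTI 38.3% ≤ 40% → qualifies.
Qualifying: Option A, Option B, Option C. Lowest rate is 7.40% → Option A.

Option A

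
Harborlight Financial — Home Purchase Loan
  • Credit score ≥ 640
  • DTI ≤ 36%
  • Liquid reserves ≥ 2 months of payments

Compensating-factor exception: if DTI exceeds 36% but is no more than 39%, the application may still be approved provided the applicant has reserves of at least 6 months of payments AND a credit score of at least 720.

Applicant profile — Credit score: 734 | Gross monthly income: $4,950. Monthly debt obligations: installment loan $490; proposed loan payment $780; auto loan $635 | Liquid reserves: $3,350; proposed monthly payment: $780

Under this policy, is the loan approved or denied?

Credit score 734 ≥ 640 (meets base)
Total debts = (490 + 780 + 635) = 1,905. DTI: 1,905 ÷ 4,950 = 38.5%, over the 36% base limit.
Liquid reserves cover 3,350/780 = 4.3 months — ≥ 2 required
DTI 38.5% is within the 36%–39% exception band; checking compensating factors.
Reserves 4.3 < 6 months; credit score 734 ≥ 720.
Override conditions not both satisfied; exception does not apply.

Denied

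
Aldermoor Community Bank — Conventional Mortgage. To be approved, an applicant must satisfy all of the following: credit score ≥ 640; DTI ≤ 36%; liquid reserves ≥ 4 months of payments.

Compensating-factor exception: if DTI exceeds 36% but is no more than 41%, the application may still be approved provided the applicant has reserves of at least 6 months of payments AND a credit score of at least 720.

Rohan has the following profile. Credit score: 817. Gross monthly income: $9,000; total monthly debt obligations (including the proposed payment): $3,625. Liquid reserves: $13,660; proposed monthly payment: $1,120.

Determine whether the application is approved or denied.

Approved

Credit score 817 ≥ 640 (meets base)
DTI: 3,625 ÷ 9,000 = 40.3%, over the 36% base limit.
Reserves = 13,660/1,120 = 12.2 months ≥ 4
DTI 40.3% is within the 36%–41% exception band; checking compensating factors.
Override check — reserves: 12.2 mo (ok); score: 817 (ok).
Both override conditions satisfied; DTI exception granted.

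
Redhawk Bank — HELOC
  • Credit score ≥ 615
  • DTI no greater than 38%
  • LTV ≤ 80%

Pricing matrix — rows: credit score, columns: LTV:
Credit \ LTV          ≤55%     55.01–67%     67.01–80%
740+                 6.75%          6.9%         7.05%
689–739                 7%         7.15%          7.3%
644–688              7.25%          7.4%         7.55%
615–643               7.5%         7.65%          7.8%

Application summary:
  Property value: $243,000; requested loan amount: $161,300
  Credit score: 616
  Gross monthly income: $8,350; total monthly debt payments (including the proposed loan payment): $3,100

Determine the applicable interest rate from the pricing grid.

7.65%

Credit score 616 ≥ 615; DTI = 3,100/8,350 = 37.1% ≤ 38%
LTV: 161,300 ÷ 243,000 = 66.4%, within 80% cap
Row: 616 falls in 615–643. Column: 66.4% falls in 55.01–67%. Rate = 7.65%.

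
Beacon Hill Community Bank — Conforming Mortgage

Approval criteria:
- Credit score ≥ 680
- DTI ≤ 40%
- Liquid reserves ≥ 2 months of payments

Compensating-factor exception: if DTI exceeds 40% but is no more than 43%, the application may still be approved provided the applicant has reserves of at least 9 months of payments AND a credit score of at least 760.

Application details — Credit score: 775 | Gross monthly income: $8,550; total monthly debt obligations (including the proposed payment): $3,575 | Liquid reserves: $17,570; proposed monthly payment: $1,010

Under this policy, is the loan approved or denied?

Credit score 775 ≥ 680 (meets base)
DTI = 3,575/8,550 = 41.8% > 40% — standard DTI limit exceeded.
Liquid reserves cover 17,570/1,010 = 17.4 months — ≥ 2 required
DTI 41.8% is within the 40%–43% exception band; checking compensating factors.
Override check — reserves: 17.4 mo (ok); score: 775 (ok).
Both compensating conditions met → exception applies.

Approved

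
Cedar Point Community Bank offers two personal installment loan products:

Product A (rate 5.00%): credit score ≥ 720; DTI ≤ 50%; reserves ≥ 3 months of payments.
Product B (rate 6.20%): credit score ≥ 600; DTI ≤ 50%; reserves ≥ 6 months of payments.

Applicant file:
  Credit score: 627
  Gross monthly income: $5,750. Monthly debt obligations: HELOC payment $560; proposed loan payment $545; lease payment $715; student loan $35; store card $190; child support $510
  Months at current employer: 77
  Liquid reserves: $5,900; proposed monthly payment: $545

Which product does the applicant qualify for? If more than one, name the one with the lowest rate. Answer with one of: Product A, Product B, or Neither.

Total debts = (560 + 545 + 715 + 35 + 190 + 510) = 2,555; DTI = 2,555/5,750 = 44.4%.
Reserves = 5,900/545 = 10.8 months.
Product A: score 627 < 720; DTI 44.4% ≤ 50%; reserves 10.8 ≥ 3 mo → does not qualify.
Product B: score 627 ≥ 600; DTI 44.4% ≤ 50%; reserves 10.8 ≥ 6 mo → qualifies.

Product B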